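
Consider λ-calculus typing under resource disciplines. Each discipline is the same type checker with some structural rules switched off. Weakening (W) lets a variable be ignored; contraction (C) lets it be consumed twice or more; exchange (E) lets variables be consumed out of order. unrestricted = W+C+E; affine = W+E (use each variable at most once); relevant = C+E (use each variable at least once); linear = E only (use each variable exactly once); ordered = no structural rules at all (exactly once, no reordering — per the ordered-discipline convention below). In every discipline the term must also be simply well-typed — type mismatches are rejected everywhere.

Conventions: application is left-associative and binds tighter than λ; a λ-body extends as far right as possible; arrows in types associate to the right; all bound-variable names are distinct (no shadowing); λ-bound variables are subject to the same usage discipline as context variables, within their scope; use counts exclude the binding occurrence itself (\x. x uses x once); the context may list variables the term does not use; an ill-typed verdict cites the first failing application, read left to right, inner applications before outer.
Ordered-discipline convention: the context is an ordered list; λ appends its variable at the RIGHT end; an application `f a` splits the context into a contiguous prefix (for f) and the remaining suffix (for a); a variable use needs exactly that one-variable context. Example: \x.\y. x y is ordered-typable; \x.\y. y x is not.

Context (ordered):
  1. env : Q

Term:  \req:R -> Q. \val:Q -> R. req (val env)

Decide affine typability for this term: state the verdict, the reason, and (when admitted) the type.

yes — env, req, val: no repeats, contraction unneeded; term : (R -> Q) -> (Q -> R) -> Q
variable uses: env=1, req (λ-bound)=1, val (λ-bound)=1
order of uses: req, val, env
typing: well-typed — term : (R -> Q) -> (Q -> R) -> Q
summary: ordered ✗ · linear ✓ · affine ✓ · relevant ✓ · unrestricted ✓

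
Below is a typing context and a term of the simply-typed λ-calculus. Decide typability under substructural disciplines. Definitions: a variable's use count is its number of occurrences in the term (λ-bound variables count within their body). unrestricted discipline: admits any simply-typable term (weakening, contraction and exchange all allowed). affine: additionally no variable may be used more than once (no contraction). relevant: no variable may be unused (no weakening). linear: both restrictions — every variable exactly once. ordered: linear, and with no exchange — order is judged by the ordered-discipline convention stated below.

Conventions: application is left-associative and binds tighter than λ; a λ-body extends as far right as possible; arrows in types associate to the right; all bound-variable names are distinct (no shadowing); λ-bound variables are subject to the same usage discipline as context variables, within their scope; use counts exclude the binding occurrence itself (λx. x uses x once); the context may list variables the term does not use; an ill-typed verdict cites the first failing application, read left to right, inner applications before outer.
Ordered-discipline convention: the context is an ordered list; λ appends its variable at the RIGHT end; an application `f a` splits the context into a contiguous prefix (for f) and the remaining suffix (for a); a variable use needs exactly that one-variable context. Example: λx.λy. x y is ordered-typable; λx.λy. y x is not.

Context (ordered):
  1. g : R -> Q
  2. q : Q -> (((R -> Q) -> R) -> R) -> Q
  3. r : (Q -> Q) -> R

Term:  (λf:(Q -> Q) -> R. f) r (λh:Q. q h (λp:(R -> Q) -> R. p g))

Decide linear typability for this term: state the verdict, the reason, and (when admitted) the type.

yes — single use per variable (g, q, r, f, h, p); term : R
usage: g: 1×, q: 1×, r: 1×, f (λ-bound): 1×, h (λ-bound): 1×, p (λ-bound): 1×
use order (left to right): f, r, q, h, p, g
typing: well-typed at R
all disciplines: ordered ✗ · linear ✓ · affine ✓ · relevant ✓ · unrestricted ✓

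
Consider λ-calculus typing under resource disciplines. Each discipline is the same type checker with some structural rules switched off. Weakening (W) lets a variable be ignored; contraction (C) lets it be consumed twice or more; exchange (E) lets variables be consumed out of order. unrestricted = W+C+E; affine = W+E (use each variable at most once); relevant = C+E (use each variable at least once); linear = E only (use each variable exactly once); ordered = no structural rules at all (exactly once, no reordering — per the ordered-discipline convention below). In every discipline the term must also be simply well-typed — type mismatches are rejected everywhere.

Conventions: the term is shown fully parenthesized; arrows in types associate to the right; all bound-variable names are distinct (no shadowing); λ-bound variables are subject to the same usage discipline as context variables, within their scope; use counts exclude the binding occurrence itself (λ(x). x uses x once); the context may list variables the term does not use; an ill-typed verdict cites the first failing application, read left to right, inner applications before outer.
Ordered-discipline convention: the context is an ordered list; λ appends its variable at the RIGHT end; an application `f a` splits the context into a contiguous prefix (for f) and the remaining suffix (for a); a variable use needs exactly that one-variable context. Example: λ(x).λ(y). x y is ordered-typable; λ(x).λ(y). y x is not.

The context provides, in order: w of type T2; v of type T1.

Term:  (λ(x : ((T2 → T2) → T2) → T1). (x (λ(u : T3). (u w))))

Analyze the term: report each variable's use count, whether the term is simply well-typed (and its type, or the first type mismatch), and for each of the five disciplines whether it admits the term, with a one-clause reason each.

variable uses: w: 1, v: 0, x (bound): 1, u (bound): 1
uses in reading order: x, u, w
typing: ill-typed: can't apply a value of type T3
ordered: ✗, the type mismatch rejects it
linear: ✗, not simply typable
affine: ✗, fails simple typing
relevant: ✗, a type mismatch blocks all five
unrestricted: ✗, the type mismatch rejects it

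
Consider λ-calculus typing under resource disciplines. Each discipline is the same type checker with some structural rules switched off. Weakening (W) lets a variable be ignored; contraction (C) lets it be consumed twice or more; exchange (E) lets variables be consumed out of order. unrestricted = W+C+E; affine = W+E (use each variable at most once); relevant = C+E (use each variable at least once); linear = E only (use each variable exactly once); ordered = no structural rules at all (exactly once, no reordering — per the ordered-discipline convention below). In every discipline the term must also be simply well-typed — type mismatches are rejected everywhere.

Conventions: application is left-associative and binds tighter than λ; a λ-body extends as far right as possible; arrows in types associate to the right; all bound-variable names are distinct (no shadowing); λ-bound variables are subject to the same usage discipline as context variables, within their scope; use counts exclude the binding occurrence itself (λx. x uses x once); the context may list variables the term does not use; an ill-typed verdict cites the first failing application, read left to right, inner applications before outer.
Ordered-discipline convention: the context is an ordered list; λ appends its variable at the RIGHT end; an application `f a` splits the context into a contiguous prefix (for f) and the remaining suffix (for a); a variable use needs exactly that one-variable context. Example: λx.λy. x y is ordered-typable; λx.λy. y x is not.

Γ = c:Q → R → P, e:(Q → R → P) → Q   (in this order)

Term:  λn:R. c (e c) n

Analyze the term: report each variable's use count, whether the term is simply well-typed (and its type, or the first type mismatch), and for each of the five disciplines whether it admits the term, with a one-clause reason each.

use counts: c: 2×; e: 1×; n (λ-bound): 1×
uses in reading order: c, e, c, n
typing: the term checks, with type R → P
ordered ✗ (repeated use of c ×2)
linear ✗ (repeated use of c ×2)
affine ✗ (repeated use of c ×2)
relevant ✓ (c, e, n: all used, weakening unneeded)
unrestricted ✓ (type-checks (R → P) and nothing is barred)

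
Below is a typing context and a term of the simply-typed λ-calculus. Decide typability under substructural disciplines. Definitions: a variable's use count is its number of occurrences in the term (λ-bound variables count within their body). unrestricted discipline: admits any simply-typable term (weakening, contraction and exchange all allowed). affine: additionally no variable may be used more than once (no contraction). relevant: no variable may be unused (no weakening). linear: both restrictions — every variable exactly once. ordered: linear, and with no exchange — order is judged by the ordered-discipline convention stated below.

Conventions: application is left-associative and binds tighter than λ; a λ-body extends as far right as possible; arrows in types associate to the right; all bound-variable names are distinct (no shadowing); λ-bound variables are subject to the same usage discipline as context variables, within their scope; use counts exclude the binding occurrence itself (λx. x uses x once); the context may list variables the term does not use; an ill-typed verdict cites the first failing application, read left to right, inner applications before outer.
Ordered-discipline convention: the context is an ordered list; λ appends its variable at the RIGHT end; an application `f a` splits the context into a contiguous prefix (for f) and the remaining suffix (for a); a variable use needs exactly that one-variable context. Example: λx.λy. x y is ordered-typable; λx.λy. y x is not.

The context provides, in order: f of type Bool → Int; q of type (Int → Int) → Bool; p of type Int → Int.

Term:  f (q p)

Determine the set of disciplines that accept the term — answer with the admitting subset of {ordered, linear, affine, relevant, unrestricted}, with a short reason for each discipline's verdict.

admitted by: ordered, linear, affine, relevant, unrestricted
usage: f ×1; q ×1; p ×1
uses in reading order: f, q, p
typing: the term checks, with type Int
ordered: ✓ — one use each (f, q, p); ordered split holds
linear: ✓ — each of f, q, p used exactly once
affine: ✓ — no duplicate uses among f, q, p
relevant: ✓ — f, q, p: all used, weakening unneeded
unrestricted: ✓ — simply typable at Int; W, C, E all held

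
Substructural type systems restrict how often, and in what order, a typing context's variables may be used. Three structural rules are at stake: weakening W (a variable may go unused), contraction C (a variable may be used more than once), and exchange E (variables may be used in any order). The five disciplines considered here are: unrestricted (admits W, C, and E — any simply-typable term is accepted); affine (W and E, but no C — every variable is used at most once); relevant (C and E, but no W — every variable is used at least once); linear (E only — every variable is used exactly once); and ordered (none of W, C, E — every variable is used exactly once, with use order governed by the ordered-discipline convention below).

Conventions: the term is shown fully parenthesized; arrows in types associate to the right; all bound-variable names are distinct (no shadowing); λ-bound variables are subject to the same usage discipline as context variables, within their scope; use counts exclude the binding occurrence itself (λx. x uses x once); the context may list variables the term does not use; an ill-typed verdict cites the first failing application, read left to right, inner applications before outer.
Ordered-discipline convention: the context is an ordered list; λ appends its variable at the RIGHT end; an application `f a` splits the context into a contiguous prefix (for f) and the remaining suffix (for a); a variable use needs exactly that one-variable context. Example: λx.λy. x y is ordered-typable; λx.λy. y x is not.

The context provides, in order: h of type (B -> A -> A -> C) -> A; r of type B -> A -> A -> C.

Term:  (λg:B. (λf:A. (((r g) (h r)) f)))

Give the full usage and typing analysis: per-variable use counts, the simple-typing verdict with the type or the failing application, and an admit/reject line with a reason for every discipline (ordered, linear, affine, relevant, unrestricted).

counts: h ×1; r ×2; g (bound) ×1; f (bound) ×1
left-to-right use order: r, g, h, r, f
typing: well-typed — term : B -> A -> C
ordered: ✗ — uses contraction: r ×2
linear: ✗ — uses contraction: r ×2
affine: ✗ — uses contraction: r ×2
relevant: ✓ — at least one use each (h, r, g, f)
unrestricted: ✓ — well-typed at B -> A -> C; no restrictions here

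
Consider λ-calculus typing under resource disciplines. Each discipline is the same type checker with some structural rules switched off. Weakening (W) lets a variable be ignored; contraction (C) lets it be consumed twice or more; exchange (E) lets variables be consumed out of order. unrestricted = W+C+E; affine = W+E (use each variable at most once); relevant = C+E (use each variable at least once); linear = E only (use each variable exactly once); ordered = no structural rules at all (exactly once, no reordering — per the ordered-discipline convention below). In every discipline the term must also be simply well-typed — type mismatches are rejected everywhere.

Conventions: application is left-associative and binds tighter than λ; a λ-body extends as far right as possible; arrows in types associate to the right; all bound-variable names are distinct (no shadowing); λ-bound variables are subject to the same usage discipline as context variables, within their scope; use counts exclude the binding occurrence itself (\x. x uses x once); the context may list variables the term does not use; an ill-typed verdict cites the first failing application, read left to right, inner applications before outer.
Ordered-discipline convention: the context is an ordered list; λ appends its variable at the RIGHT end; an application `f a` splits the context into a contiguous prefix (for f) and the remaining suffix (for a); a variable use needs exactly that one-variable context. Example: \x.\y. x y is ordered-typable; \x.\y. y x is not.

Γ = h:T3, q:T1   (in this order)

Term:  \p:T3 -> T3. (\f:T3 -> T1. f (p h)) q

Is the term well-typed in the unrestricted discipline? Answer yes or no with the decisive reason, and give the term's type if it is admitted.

no — a type mismatch blocks all five
usage: h ×1, q ×1, p (λ-bound) ×1, f (λ-bound) ×1
use order (left to right): f, p, h, q
typing: ill-typed: a function awaiting T3 -> T1 gets T1
across the five disciplines: ordered ✗, linear ✗, affine ✗, relevant ✗, unrestricted ✗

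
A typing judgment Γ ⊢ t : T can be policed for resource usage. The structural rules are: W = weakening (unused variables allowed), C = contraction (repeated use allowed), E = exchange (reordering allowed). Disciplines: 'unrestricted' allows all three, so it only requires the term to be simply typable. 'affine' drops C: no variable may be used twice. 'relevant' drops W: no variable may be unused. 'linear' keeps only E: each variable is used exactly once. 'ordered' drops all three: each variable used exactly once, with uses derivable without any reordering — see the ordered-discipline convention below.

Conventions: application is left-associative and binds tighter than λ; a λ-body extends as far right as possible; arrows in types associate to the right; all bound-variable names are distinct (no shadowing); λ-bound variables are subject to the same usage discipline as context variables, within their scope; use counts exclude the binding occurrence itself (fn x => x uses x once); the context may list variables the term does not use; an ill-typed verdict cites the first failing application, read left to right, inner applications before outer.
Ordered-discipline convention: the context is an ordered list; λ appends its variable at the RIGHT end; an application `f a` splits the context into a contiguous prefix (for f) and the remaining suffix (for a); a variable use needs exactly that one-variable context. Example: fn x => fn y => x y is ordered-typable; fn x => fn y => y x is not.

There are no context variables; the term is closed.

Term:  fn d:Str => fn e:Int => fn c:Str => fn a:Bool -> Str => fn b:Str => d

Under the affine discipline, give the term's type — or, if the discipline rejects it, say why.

term : Str -> Int -> Str -> (Bool -> Str) -> Str -> Str
usage: d (λ-bound): 1, e (λ-bound): 0, c (λ-bound): 0, a (λ-bound): 0, b (λ-bound): 0
use order (left to right): d
typing: the term checks, with type Str -> Int -> Str -> (Bool -> Str) -> Str -> Str
per-discipline verdicts: ordered ✗; linear ✗; affine ✓; relevant ✗; unrestricted ✓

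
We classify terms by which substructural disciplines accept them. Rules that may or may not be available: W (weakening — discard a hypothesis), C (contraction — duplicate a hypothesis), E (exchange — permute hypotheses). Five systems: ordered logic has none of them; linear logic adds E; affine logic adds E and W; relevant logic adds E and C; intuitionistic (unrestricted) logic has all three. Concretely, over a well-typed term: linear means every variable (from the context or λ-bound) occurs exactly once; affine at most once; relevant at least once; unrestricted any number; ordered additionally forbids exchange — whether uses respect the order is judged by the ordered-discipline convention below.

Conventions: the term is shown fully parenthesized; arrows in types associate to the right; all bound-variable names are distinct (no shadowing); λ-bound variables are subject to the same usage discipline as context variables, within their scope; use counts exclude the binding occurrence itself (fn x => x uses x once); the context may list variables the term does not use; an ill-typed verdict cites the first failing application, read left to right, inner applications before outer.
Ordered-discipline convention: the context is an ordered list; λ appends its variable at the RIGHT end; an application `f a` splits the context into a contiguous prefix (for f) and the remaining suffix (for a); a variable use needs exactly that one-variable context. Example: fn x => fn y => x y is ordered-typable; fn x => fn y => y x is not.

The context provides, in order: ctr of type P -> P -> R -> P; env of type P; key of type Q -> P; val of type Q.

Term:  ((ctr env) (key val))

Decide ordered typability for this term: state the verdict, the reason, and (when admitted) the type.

yes — single-use (ctr, env, key, val), ordered derivation ok; term : R -> P
use counts: ctr: 1; env: 1; key: 1; val: 1
uses in reading order: ctr, env, key, val
typing: the term checks, with type R -> P
across the five disciplines: ordered ✓ · linear ✓ · affine ✓ · relevant ✓ · unrestricted ✓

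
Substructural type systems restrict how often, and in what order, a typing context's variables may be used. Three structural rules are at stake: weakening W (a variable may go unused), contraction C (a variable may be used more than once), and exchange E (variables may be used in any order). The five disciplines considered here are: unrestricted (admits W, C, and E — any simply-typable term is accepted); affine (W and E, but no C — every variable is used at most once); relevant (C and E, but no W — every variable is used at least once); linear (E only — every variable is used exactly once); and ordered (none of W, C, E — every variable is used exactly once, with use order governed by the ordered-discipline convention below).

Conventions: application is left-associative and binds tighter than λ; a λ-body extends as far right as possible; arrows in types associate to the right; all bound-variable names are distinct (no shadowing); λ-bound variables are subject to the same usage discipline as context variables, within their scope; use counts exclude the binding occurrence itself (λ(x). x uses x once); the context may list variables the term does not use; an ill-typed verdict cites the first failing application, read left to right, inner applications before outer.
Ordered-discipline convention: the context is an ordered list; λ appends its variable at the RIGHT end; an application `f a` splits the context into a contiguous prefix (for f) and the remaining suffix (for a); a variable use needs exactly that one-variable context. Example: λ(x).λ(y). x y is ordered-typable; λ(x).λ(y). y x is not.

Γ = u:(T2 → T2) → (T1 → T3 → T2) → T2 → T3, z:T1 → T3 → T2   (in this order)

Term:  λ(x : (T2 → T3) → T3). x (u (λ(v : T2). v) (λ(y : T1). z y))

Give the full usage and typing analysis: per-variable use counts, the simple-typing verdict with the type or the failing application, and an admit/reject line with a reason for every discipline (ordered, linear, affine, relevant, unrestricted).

use counts: u: 1; z: 1; x [bound]: 1; v [bound]: 1; y [bound]: 1
uses in reading order: x, u, v, z, y
typing: well-typed at ((T2 → T3) → T3) → T3
ordered: ✗ — no contiguous prefix/suffix split fits x, u, v, z, y
linear: ✓ — exactly-once usage across u, z, x, v, y
affine: ✓ — u, z, x, v, y: no repeats, contraction unneeded
relevant: ✓ — every one of u, z, x, v, y appears
unrestricted: ✓ — typability at ((T2 → T3) → T3) → T3 is all that's needed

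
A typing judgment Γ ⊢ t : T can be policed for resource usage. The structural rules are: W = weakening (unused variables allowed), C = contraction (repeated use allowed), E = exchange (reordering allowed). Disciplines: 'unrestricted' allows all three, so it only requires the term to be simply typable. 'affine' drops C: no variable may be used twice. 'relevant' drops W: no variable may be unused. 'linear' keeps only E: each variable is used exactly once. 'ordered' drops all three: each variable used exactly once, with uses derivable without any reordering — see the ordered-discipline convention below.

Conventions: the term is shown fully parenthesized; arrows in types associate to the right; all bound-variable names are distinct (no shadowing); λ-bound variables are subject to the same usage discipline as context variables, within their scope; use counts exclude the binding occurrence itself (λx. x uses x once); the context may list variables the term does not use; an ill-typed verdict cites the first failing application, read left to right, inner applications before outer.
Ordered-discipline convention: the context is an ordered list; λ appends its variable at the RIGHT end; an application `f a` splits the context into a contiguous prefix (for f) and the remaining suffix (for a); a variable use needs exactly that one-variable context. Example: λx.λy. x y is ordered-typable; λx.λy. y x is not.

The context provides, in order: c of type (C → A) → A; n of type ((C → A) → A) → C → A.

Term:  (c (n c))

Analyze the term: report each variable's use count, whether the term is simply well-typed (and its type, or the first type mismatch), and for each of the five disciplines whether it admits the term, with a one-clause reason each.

counts: c ×2; n ×1
left-to-right use order: c, n, c
typing: ✓ — A
ordered: ✗, c ×2 used more than once (contraction)
linear: ✗, c ×2 used more than once (contraction)
affine: ✗, c ×2 used more than once (contraction)
relevant: ✓, none of c, n goes unused
unrestricted: ✓, type-checks (A) and nothing is barred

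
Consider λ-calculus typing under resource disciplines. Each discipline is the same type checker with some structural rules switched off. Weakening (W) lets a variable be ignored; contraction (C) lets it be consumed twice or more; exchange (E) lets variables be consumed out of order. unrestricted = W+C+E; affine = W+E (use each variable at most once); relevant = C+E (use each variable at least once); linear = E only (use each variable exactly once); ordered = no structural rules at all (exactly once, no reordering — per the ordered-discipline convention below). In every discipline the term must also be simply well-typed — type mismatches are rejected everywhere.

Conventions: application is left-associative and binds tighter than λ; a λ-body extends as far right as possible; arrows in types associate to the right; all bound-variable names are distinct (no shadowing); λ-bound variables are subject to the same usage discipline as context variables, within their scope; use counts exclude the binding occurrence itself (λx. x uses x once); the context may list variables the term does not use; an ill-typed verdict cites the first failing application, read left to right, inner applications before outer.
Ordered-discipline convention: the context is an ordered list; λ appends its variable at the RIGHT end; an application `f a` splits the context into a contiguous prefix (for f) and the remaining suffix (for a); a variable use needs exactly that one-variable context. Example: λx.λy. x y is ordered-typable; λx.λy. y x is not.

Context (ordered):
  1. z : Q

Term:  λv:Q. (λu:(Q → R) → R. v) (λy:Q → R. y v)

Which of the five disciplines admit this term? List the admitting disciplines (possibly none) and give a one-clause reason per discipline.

admitted in: unrestricted
use counts: z=0, v [bound]=2, u [bound]=0, y [bound]=1
left-to-right use order: v, y, v
typing: ✓ — Q → Q
ordered: ✗, repeated use of v ×2; z, u left unused
linear: ✗, repeated use of v ×2; z, u left unused
affine: ✗, repeated use of v ×2
relevant: ✗, z, u left unused
unrestricted: ✓, type-checks (Q → Q) and nothing is barred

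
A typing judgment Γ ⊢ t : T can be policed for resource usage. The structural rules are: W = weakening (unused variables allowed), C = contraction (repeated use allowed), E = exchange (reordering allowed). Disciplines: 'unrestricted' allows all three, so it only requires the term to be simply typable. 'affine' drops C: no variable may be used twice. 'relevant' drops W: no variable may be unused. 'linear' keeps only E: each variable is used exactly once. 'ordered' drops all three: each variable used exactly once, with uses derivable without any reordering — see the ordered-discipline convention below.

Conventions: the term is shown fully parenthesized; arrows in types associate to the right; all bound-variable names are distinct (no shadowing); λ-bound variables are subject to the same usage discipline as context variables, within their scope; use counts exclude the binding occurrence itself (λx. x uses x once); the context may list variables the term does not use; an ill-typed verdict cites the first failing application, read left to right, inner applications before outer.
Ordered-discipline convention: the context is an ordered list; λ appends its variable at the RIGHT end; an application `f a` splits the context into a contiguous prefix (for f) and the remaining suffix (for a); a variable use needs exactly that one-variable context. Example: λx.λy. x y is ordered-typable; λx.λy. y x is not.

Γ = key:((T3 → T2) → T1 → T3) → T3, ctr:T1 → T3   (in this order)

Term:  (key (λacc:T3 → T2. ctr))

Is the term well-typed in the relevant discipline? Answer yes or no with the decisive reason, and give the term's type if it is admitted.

no — acc never used (weakening)
counts: key: 1; ctr: 1; acc [bound]: 0
left-to-right use order: key, ctr
typing: well-typed at T3
summary: ordered ✗ | linear ✗ | affine ✓ | relevant ✗ | unrestricted ✓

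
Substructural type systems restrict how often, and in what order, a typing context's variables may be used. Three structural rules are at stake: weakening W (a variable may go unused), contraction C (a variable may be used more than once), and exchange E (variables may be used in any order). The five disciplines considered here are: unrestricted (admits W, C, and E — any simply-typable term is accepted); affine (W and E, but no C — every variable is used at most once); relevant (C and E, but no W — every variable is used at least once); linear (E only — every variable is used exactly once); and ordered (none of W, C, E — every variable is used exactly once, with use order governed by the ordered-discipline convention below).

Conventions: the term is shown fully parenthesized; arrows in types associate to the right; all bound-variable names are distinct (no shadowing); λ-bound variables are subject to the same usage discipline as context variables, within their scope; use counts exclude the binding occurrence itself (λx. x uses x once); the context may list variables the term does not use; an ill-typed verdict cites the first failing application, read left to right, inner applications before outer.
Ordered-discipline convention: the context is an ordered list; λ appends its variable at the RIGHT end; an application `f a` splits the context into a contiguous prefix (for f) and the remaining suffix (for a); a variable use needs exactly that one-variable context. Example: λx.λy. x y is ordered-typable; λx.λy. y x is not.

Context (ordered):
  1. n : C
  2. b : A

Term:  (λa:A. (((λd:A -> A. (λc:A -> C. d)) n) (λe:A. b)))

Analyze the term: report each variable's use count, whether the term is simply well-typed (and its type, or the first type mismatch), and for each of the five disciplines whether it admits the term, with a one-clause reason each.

counts: n: 1, b: 1, a (bound): 0, d (bound): 1, c (bound): 0, e (bound): 0
left-to-right use order: d, n, b
typing: ill-typed: an argument C mismatches the expected A -> A
ordered ✗ (not simply typable)
linear ✗ (fails simple typing)
affine ✗ (a type mismatch blocks all five)
relevant ✗ (the type mismatch rejects it)
unrestricted ✗ (not simply typable)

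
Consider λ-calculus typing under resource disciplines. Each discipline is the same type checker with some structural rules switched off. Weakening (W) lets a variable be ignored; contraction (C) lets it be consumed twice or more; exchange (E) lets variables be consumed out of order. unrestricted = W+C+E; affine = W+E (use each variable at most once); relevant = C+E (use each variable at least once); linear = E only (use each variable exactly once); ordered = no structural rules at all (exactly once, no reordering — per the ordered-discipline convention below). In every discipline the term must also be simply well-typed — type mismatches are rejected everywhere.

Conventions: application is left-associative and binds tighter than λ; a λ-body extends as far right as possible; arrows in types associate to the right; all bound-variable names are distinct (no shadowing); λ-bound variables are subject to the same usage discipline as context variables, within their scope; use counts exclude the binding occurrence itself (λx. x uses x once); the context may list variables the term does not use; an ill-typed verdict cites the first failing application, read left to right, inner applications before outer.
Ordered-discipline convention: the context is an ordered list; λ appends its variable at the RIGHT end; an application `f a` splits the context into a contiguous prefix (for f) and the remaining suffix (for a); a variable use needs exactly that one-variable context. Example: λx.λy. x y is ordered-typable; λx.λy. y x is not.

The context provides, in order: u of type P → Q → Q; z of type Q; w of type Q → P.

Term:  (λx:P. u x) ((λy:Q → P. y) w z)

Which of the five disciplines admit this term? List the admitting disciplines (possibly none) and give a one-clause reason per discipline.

accepted by: linear, affine, relevant, unrestricted
counts: u: 1; z: 1; w: 1; x (bound): 1; y (bound): 1
left-to-right use order: u, x, y, w, z
typing: ✓ — Q → Q
ordered ✗ (no ordered split (uses run u, x, y, w, z))
linear ✓ (exactly-once usage across u, z, w, x, y)
affine ✓ (no duplicate uses among u, z, w, x, y)
relevant ✓ (u, z, w, x, y: all used, weakening unneeded)
unrestricted ✓ (typability at Q → Q is all that's needed)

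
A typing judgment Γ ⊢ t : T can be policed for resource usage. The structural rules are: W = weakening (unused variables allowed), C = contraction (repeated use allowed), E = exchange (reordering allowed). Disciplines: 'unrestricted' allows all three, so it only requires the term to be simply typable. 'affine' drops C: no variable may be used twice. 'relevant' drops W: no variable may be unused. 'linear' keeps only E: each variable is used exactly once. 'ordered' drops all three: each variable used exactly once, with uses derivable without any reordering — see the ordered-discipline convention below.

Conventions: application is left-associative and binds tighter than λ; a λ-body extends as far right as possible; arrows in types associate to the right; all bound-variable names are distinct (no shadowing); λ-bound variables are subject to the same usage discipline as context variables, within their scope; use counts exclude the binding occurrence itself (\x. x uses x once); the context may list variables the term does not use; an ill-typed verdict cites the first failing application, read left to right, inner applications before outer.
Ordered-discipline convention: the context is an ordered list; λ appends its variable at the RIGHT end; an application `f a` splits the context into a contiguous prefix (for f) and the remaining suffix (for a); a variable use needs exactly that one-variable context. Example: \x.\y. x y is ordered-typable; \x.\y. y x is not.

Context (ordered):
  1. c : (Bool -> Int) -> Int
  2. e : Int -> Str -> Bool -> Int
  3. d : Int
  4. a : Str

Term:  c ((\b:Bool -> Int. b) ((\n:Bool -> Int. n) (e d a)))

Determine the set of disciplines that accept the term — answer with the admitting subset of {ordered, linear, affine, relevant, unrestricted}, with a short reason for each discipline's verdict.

admitted by: ordered, linear, affine, relevant, unrestricted
counts: c: 1×, e: 1×, d: 1×, a: 1×, b (bound): 1×, n (bound): 1×
order of uses: c, b, n, e, d, a
typing: the term checks, with type Int
ordered ✓ (one use each (c, e, d, a, b, n); ordered split holds)
linear ✓ (c, e, d, a, b, n: one use apiece)
affine ✓ (at most one use each (c, e, d, a, b, n))
relevant ✓ (every one of c, e, d, a, b, n appears)
unrestricted ✓ (well-typed at Int; no restrictions here)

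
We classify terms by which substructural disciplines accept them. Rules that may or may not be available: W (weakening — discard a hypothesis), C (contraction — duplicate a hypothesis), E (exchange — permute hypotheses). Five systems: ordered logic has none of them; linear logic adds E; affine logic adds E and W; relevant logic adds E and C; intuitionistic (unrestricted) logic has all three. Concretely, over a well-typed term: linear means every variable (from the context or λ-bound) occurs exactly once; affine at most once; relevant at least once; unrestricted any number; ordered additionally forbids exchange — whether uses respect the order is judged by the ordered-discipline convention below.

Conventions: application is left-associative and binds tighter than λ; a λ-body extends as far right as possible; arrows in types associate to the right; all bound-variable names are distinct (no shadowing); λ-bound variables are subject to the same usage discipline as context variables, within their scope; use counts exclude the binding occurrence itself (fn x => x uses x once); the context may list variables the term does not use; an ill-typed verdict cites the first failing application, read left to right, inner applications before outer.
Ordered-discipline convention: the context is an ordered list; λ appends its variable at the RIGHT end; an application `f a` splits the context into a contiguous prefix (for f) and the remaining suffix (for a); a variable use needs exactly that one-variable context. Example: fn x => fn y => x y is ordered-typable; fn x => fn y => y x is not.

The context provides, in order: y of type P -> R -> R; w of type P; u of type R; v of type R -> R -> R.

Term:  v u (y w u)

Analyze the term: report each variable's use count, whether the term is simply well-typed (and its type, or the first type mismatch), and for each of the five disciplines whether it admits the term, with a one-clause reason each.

usage: y ×1; w ×1; u ×2; v ×1
left-to-right use order: v, u, y, w, u
typing: ✓ — R
ordered: ✗ — uses contraction: u ×2
linear: ✗ — uses contraction: u ×2
affine: ✗ — uses contraction: u ×2
relevant: ✓ — at least one use each (y, w, u, v)
unrestricted: ✓ — type-checks (R) and nothing is barred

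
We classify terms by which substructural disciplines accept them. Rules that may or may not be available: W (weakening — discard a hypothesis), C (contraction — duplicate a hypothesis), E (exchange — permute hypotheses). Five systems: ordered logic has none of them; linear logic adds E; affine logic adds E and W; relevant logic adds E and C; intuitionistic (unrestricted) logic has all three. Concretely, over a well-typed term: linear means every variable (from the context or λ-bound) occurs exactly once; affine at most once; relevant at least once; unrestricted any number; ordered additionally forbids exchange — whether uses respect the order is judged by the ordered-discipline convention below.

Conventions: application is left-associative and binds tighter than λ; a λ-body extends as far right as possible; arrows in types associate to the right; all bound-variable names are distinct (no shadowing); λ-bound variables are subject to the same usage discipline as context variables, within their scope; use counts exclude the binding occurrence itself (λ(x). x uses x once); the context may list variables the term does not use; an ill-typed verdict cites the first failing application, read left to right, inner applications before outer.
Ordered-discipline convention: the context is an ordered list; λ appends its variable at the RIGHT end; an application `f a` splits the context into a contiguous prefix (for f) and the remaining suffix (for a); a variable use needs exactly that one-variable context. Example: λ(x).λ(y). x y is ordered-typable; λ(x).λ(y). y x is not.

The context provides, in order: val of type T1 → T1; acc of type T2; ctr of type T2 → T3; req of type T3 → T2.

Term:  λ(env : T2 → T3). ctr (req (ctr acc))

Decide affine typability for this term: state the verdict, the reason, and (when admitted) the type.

no — uses contraction: ctr ×2
variable uses: val ×0, acc ×1, ctr ×2, req ×1, env (bound) ×0
order of uses: ctr, req, ctr, acc
typing: well-typed — term : (T2 → T3) → T3
all disciplines: ordered ✗; linear ✗; affine ✗; relevant ✗; unrestricted ✓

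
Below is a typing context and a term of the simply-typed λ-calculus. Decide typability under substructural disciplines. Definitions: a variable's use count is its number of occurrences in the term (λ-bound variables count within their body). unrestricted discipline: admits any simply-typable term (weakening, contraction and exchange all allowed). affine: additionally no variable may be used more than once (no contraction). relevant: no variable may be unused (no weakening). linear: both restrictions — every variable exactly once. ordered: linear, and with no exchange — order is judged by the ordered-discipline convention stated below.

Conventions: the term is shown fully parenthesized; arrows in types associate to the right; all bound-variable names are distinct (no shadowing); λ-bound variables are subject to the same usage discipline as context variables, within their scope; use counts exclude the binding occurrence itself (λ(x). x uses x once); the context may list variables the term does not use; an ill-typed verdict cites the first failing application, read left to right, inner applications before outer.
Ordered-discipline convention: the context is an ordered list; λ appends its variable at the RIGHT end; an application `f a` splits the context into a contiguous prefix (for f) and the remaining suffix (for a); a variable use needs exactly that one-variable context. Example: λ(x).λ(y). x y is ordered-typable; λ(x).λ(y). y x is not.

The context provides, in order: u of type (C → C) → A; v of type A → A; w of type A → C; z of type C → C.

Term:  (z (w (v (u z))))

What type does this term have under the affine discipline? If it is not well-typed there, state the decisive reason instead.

not well-typed under affine — needs contraction — z ×2
usage: u ×1, v ×1, w ×1, z ×2
order of uses: z, w, v, u, z
typing: the term checks, with type C
all disciplines: ordered ✗; linear ✗; affine ✗; relevant ✓; unrestricted ✓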